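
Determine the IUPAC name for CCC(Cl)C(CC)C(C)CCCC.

3-chloro-4-ethyl-5-methylnonane

The parent chain contains 9 carbons (nonane).
Number the chain so that the substituent locant set {3,4,5} is lower than {5,6,7} at the first point of difference.
That gives a chloro group at C-3; an ethyl group at C-4; a methyl group at C-5.
Prefixes are listed alphabetically: chloro, ethyl, methyl.
The name is 3-chloro-4-ethyl-5-methylnonane.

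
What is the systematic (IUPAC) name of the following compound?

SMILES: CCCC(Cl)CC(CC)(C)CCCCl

1,6-dichloro-4-ethyl-4-methylnonane

The parent chain contains 9 carbons (nonane).
The numbering direction is chosen so that the substituent locant set {1,4,4,6} is lower than {4,6,6,9} at the first point of difference.
This places chloro groups at C-1 and C-6; an ethyl group at C-4; a methyl group at C-4.
Substituent prefixes are cited in alphabetical order (multiplying prefixes like di-/tri- are ignored for ordering).
The name is 1,6-dichloro-4-ethyl-4-methylnonane.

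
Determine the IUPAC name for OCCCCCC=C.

hept-6-en-1-ol

The longest carbon chain that includes the –OH group and the multiple bond has 7 carbons, so the parent hydride is heptane.
The highest-priority functional group is an alcohol (–OH), so the name ends in -ol.
There is one C=C double bond, indicated by the ending -ene.
The numbering direction is chosen so that numbering from this end puts the hydroxyl group at C-1 rather than C-7.
That gives the hydroxyl at C-1; the double bond between C-6 and C-7.
Putting it together: hept-6-en-1-ol.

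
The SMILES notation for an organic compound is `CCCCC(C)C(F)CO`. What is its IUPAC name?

The longest carbon chain that includes the –OH group has 7 carbons, so the parent hydride is heptane.
The highest-priority functional group is an alcohol (–OH), so the name ends in -ol.
Number the chain so that numbering from this end puts the hydroxyl group at C-1 rather than C-7.
With this numbering: the hydroxyl at C-1; a fluoro group at C-2; a methyl group at C-3.
Substituent prefixes are cited in alphabetical order (multiplying prefixes like di-/tri- are ignored for ordering).
The name is 2-fluoro-3-methylheptan-1-ol.

2-fluoro-3-methylheptan-1-ol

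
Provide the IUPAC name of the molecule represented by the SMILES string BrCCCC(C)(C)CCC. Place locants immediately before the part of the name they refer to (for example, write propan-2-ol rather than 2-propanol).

The longest carbon chain is 7 atoms: the parent is heptane.
Choose the numbering such that the substituent locant set {1,4,4} is lower than {4,4,7} at the first point of difference.
With this numbering: a bromo group at C-1; two methyl groups at C-4.
The substituents are ordered alphabetically, ignoring any di-/tri- multipliers.
The name is 1-bromo-4,4-dimethylheptane.

1-bromo-4,4-dimethylheptane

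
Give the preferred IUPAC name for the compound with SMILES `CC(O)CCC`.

pentan-2-ol

The longest carbon chain that includes the –OH group has 5 carbons, so the parent hydride is pentane.
The principal characteristic group is an alcohol (–OH), named with the suffix -ol.
Choose the numbering such that numbering from this end puts the hydroxyl group at C-2 rather than C-4.
This places the hydroxyl at C-2.
The name is pentan-2-ol.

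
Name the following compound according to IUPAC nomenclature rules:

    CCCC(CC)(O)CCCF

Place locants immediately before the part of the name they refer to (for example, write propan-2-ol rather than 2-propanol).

4-ethyl-1-fluoroheptan-4-ol

The longest chain bearing the –OH group is 7 carbons long (heptane).
An alcohol (–OH) is the principal characteristic group, giving the suffix -ol.
Number the chain so that the substituent locant set {1,4} is lower than {4,7} at the first point of difference.
This places the hydroxyl at C-4; an ethyl group at C-4; a fluoro group at C-1.
Prefixes are listed alphabetically: ethyl, fluoro.
The name is 4-ethyl-1-fluoroheptan-4-ol.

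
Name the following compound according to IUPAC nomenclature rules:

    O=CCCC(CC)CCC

4-ethylheptanal

The longest chain bearing the –CHO group is 7 carbons long (heptane).
The highest-priority functional group is an aldehyde (terminal –CHO), so the name ends in -al.
The numbering direction is chosen so that the aldehyde carbon is C-1 by definition.
That gives an ethyl group at C-4.
Putting it together: 4-ethylheptanal.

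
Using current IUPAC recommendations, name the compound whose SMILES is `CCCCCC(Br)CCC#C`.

5-bromodec-1-yne

The longest carbon chain that includes the multiple bond has 10 carbons, so the parent hydride is decane.
There is one C≡C triple bond, indicated by the ending -yne.
Number the chain so that numbering from this end puts the triple bond at C-1 rather than C-9.
This places the triple bond between C-1 and C-2; a bromo group at C-5.
The name is 5-bromodec-1-yne.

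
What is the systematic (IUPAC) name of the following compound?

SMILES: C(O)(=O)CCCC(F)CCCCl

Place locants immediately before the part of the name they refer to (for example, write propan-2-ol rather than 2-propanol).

Counting along the main chain through the –COOH group gives 8 carbons: the parent is octane.
The principal characteristic group is a carboxylic acid (terminal –COOH), named with the suffix -oic acid.
Choose the numbering such that the carboxylic acid carbon is C-1 by definition.
With this numbering: a chloro group at C-8; a fluoro group at C-5.
The substituents are ordered alphabetically, ignoring any di-/tri- multipliers.
The name is 8-chloro-5-fluorooctanoic acid.

8-chloro-5-fluorooctanoic acid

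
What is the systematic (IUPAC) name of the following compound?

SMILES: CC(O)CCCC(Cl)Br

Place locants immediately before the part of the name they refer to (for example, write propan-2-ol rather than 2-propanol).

6-bromo-6-chlorohexan-2-ol

The longest chain bearing the –OH group is 6 carbons long (hexane).
The highest-priority functional group is an alcohol (–OH), so the name ends in -ol.
The numbering direction is chosen so that numbering from this end puts the hydroxyl group at C-2 rather than C-5.
That gives the hydroxyl at C-2; a bromo group at C-6; a chloro group at C-6.
The substituents are ordered alphabetically, ignoring any di-/tri- multipliers.
Assembling the pieces gives 6-bromo-6-chlorohexan-2-ol.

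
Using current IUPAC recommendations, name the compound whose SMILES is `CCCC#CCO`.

Counting along the main chain through the –OH group and the multiple bond gives 6 carbons: the parent is hexane.
An alcohol (–OH) is the principal characteristic group, giving the suffix -ol.
The chain contains a C≡C triple bond, so the unsaturation ending is -yne.
The numbering direction is chosen so that numbering from this end puts the hydroxyl group at C-1 rather than C-6.
This places the hydroxyl at C-1; the triple bond between C-2 and C-3.
Putting it together: hex-2-yn-1-ol.

hex-2-yn-1-ol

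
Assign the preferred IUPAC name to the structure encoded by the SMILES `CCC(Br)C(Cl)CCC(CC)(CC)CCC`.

The longest continuous carbon chain has 10 atoms, so the parent hydride is decane.
Choose the numbering such that the substituent locant set {3,4,7,7} is lower than {4,4,7,8} at the first point of difference.
This places a bromo group at C-3; a chloro group at C-4; two ethyl groups at C-7.
The substituents are ordered alphabetically, ignoring any di-/tri- multipliers.
Assembling the pieces gives 3-bromo-4-chloro-7,7-diethyldecane.

3-bromo-4-chloro-7,7-diethyldecane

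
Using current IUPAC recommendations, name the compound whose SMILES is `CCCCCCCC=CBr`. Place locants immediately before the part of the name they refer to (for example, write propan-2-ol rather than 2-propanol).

1-bromonon-1-ene

Counting along the main chain through the multiple bond gives 9 carbons: the parent is nonane.
There is one C=C double bond, indicated by the ending -ene.
Number the chain so that numbering from this end puts the double bond at C-1 rather than C-8.
This places the double bond between C-1 and C-2; a bromo group at C-1.
Putting it together: 1-bromonon-1-ene.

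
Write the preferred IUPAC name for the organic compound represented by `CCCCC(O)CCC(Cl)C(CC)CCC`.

8-chloro-9-ethyldodecan-5-ol

The longest chain bearing the –OH group is 12 carbons long (dodecane).
An alcohol (–OH) is the principal characteristic group, giving the suffix -ol.
Number the chain so that numbering from this end puts the hydroxyl group at C-5 rather than C-8.
With this numbering: the hydroxyl at C-5; a chloro group at C-8; an ethyl group at C-9.
Substituent prefixes are cited in alphabetical order (multiplying prefixes like di-/tri- are ignored for ordering).
Assembling the pieces gives 8-chloro-9-ethyldodecan-5-ol.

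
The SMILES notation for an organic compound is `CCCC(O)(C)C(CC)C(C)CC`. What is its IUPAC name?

5-ethyl-4,6-dimethyloctan-4-ol

Counting along the main chain through the –OH group gives 8 carbons: the parent is octane.
The highest-priority functional group is an alcohol (–OH), so the name ends in -ol.
Number the chain so that numbering from this end puts the hydroxyl group at C-4 rather than C-5.
With this numbering: the hydroxyl at C-4; an ethyl group at C-5; methyl groups at C-4 and C-6.
Substituent prefixes are cited in alphabetical order (multiplying prefixes like di-/tri- are ignored for ordering).
Putting it together: 5-ethyl-4,6-dimethyloctan-4-ol.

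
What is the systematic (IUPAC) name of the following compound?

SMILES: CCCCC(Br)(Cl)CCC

The parent chain contains 8 carbons (octane).
The numbering direction is chosen so that the substituent locant set {4,4} is lower than {5,5} at the first point of difference.
With this numbering: a bromo group at C-4; a chloro group at C-4.
The substituents are ordered alphabetically, ignoring any di-/tri- multipliers.
The name is 4-bromo-4-chlorooctane.

4-bromo-4-chlorooctane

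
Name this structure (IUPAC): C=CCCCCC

The longest chain bearing the multiple bond is 7 carbons long (heptane).
The chain contains a C=C double bond, so the unsaturation ending is -ene.
Choose the numbering such that numbering from this end puts the double bond at C-1 rather than C-6.
With this numbering: the double bond between C-1 and C-2.
Putting it together: hept-1-ene.

hept-1-ene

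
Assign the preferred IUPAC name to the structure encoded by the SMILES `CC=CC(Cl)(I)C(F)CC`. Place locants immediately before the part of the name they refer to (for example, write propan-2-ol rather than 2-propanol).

4-chloro-5-fluoro-4-iodohept-2-ene

The longest carbon chain that includes the multiple bond has 7 carbons, so the parent hydride is heptane.
There is one C=C double bond, indicated by the ending -ene.
The numbering direction is chosen so that numbering from this end puts the double bond at C-2 rather than C-5.
That gives the double bond between C-2 and C-3; a chloro group at C-4; a fluoro group at C-5; an iodo group at C-4.
Substituent prefixes are cited in alphabetical order (multiplying prefixes like di-/tri- are ignored for ordering).
Assembling the pieces gives 4-chloro-5-fluoro-4-iodohept-2-ene.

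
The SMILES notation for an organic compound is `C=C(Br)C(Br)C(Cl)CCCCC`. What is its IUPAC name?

2,3-dibromo-4-chloronon-1-ene

The longest chain bearing the multiple bond is 9 carbons long (nonane).
A C=C double bond in the chain gives the infix -ene-.
Number the chain so that numbering from this end puts the double bond at C-1 rather than C-8.
With this numbering: the double bond between C-1 and C-2; bromo groups at C-2 and C-3; a chloro group at C-4.
Prefixes are listed alphabetically: bromo, chloro.
Assembling the pieces gives 2,3-dibromo-4-chloronon-1-ene.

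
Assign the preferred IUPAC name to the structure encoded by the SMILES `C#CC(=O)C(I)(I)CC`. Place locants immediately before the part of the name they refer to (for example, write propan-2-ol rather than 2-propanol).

4,4-diiodohex-1-yn-3-one

Counting along the main chain through the carbonyl and the multiple bond gives 6 carbons: the parent is hexane.
The principal characteristic group is a ketone (C=O on an internal carbon), named with the suffix -one.
The chain contains a C≡C triple bond, so the unsaturation ending is -yne.
Choose the numbering such that numbering from this end puts the carbonyl group at C-3 rather than C-4.
That gives the carbonyl at C-3; the triple bond between C-1 and C-2; two iodo groups at C-4.
The name is 4,4-diiodohex-1-yn-3-one.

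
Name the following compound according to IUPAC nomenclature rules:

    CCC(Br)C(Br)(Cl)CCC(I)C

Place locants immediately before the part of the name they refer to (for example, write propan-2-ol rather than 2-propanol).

The parent chain contains 8 carbons (octane).
Choose the numbering such that the substituent locant set {2,5,5,6} is lower than {3,4,4,7} at the first point of difference.
With this numbering: bromo groups at C-5 and C-6; a chloro group at C-5; an iodo group at C-2.
Substituent prefixes are cited in alphabetical order (multiplying prefixes like di-/tri- are ignored for ordering).
The name is 5,6-dibromo-5-chloro-2-iodooctane.

5,6-dibromo-5-chloro-2-iodooctane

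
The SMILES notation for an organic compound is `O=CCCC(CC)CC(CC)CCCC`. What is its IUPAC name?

4,6-diethyldecanal

The longest chain bearing the –CHO group is 10 carbons long (decane).
The principal characteristic group is an aldehyde (terminal –CHO), named with the suffix -al.
The numbering direction is chosen so that the aldehyde carbon is C-1 by definition.
That gives ethyl groups at C-4 and C-6.
The name is 4,6-diethyldecanal.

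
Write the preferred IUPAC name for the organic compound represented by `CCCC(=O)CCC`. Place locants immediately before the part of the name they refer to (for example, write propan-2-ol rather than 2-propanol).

heptan-4-one

The longest chain bearing the carbonyl is 7 carbons long (heptane).
The highest-priority functional group is a ketone (C=O on an internal carbon), so the name ends in -one.
Both numbering directions give the same locant set; either may be used.
With this numbering: the carbonyl at C-4.
Putting it together: heptan-4-one.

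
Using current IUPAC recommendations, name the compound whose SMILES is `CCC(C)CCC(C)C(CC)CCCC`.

The longest carbon chain is 11 atoms: the parent is undecane.
Number the chain so that the substituent locant set {3,6,7} is lower than {5,6,9} at the first point of difference.
That gives an ethyl group at C-7; methyl groups at C-3 and C-6.
Prefixes are listed alphabetically: ethyl, methyl.
Putting it together: 7-ethyl-3,6-dimethylundecane.

7-ethyl-3,6-dimethylundecane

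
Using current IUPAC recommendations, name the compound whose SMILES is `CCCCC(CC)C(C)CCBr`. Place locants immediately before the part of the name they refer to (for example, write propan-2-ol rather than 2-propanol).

1-bromo-4-ethyl-3-methyloctane

The parent chain contains 8 carbons (octane).
Choose the numbering such that the substituent locant set {1,3,4} is lower than {5,6,8} at the first point of difference.
This places a bromo group at C-1; an ethyl group at C-4; a methyl group at C-3.
Prefixes are listed alphabetically: bromo, ethyl, methyl.
Assembling the pieces gives 1-bromo-4-ethyl-3-methyloctane.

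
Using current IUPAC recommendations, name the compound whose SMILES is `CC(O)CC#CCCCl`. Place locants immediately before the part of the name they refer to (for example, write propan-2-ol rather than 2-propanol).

7-chlorohept-4-yn-2-ol

The longest carbon chain that includes the –OH group and the multiple bond has 7 carbons, so the parent hydride is heptane.
The highest-priority functional group is an alcohol (–OH), so the name ends in -ol.
A C≡C triple bond in the chain gives the infix -yne-.
The numbering direction is chosen so that numbering from this end puts the hydroxyl group at C-2 rather than C-6.
With this numbering: the hydroxyl at C-2; the triple bond between C-4 and C-5; a chloro group at C-7.
Putting it together: 7-chlorohept-4-yn-2-ol.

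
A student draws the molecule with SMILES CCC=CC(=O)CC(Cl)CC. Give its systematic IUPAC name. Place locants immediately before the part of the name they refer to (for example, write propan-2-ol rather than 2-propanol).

The longest chain bearing the carbonyl and the multiple bond is 9 carbons long (nonane).
The principal characteristic group is a ketone (C=O on an internal carbon), named with the suffix -one.
There is one C=C double bond, indicated by the ending -ene.
The numbering direction is chosen so that numbering from this end puts the double bond at C-3 rather than C-6.
That gives the carbonyl at C-5; the double bond between C-3 and C-4; a chloro group at C-7.
Assembling the pieces gives 7-chloronon-3-en-5-one.

7-chloronon-3-en-5-one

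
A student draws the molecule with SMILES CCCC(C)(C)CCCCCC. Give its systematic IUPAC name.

4,4-dimethyldecane

The parent chain contains 10 carbons (decane).
The numbering direction is chosen so that the substituent locant set {4,4} is lower than {7,7} at the first point of difference.
This places two methyl groups at C-4.
The name is 4,4-dimethyldecane.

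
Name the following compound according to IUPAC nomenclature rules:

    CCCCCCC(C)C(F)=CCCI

The longest chain bearing the multiple bond is 11 carbons long (undecane).
A C=C double bond in the chain gives the infix -ene-.
Number the chain so that numbering from this end puts the double bond at C-3 rather than C-8.
That gives the double bond between C-3 and C-4; a fluoro group at C-4; an iodo group at C-1; a methyl group at C-5.
Prefixes are listed alphabetically: fluoro, iodo, methyl.
Assembling the pieces gives 4-fluoro-1-iodo-5-methylundec-3-ene.

4-fluoro-1-iodo-5-methylundec-3-ene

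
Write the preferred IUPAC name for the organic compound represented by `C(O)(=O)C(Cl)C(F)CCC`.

2-chloro-3-fluorohexanoic acid

The longest carbon chain that includes the –COOH group has 6 carbons, so the parent hydride is hexane.
The principal characteristic group is a carboxylic acid (terminal –COOH), named with the suffix -oic acid.
The numbering direction is chosen so that the carboxylic acid carbon is C-1 by definition.
This places a chloro group at C-2; a fluoro group at C-3.
The substituents are ordered alphabetically, ignoring any di-/tri- multipliers.
Assembling the pieces gives 2-chloro-3-fluorohexanoic acid.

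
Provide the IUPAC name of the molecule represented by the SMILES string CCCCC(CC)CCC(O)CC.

6-ethyldecan-3-ol

Counting along the main chain through the –OH group gives 10 carbons: the parent is decane.
An alcohol (–OH) is the principal characteristic group, giving the suffix -ol.
Choose the numbering such that numbering from this end puts the hydroxyl group at C-3 rather than C-8.
With this numbering: the hydroxyl at C-3; an ethyl group at C-6.
The name is 6-ethyldecan-3-ol.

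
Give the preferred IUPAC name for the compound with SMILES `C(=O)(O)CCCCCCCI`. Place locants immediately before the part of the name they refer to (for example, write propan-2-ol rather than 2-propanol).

8-iodooctanoic acid

The longest chain bearing the –COOH group is 8 carbons long (octane).
The highest-priority functional group is a carboxylic acid (terminal –COOH), so the name ends in -oic acid.
The numbering direction is chosen so that the carboxylic acid carbon is C-1 by definition.
With this numbering: an iodo group at C-8.
The name is 8-iodooctanoic acid.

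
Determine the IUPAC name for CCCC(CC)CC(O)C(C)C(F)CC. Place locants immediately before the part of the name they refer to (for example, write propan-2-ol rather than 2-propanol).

7-ethyl-3-fluoro-4-methyldecan-5-ol

The longest chain bearing the –OH group is 10 carbons long (decane).
An alcohol (–OH) is the principal characteristic group, giving the suffix -ol.
Number the chain so that numbering from this end puts the hydroxyl group at C-5 rather than C-6.
This places the hydroxyl at C-5; an ethyl group at C-7; a fluoro group at C-3; a methyl group at C-4.
The substituents are ordered alphabetically, ignoring any di-/tri- multipliers.
The name is 7-ethyl-3-fluoro-4-methyldecan-5-ol.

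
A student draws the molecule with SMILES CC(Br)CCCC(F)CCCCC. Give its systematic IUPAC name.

The longest carbon chain is 11 atoms: the parent is undecane.
Choose the numbering such that the substituent locant set {2,6} is lower than {6,10} at the first point of difference.
With this numbering: a bromo group at C-2; a fluoro group at C-6.
Prefixes are listed alphabetically: bromo, fluoro.
Assembling the pieces gives 2-bromo-6-fluoroundecane.

2-bromo-6-fluoroundecane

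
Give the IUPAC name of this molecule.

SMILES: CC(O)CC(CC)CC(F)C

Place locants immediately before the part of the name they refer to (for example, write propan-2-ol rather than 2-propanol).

4-ethyl-6-fluoroheptan-2-ol

The longest carbon chain that includes the –OH group has 7 carbons, so the parent hydride is heptane.
The principal characteristic group is an alcohol (–OH), named with the suffix -ol.
The numbering direction is chosen so that numbering from this end puts the hydroxyl group at C-2 rather than C-6.
This places the hydroxyl at C-2; an ethyl group at C-4; a fluoro group at C-6.
The substituents are ordered alphabetically, ignoring any di-/tri- multipliers.
The name is 4-ethyl-6-fluoroheptan-2-ol.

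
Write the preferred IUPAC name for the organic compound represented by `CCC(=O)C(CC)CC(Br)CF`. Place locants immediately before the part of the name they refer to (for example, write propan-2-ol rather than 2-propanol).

The longest chain bearing the carbonyl is 7 carbons long (heptane).
A ketone (C=O on an internal carbon) is the principal characteristic group, giving the suffix -one.
The numbering direction is chosen so that numbering from this end puts the carbonyl group at C-3 rather than C-5.
That gives the carbonyl at C-3; a bromo group at C-6; an ethyl group at C-4; a fluoro group at C-7.
Substituent prefixes are cited in alphabetical order (multiplying prefixes like di-/tri- are ignored for ordering).
The name is 6-bromo-4-ethyl-7-fluoroheptan-3-one.

6-bromo-4-ethyl-7-fluoroheptan-3-one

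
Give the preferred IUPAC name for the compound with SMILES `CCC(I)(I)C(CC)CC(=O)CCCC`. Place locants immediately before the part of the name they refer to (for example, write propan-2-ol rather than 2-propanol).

7-ethyl-8,8-diiododecan-5-one

The longest carbon chain that includes the carbonyl has 10 carbons, so the parent hydride is decane.
A ketone (C=O on an internal carbon) is the principal characteristic group, giving the suffix -one.
Choose the numbering such that numbering from this end puts the carbonyl group at C-5 rather than C-6.
That gives the carbonyl at C-5; an ethyl group at C-7; two iodo groups at C-8.
Substituent prefixes are cited in alphabetical order (multiplying prefixes like di-/tri- are ignored for ordering).
The name is 7-ethyl-8,8-diiododecan-5-one.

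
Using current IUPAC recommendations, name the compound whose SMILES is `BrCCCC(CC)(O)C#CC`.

The longest carbon chain that includes the –OH group and the multiple bond has 7 carbons, so the parent hydride is heptane.
The principal characteristic group is an alcohol (–OH), named with the suffix -ol.
A C≡C triple bond in the chain gives the infix -yne-.
The numbering direction is chosen so that numbering from this end puts the triple bond at C-2 rather than C-5.
This places the hydroxyl at C-4; the triple bond between C-2 and C-3; a bromo group at C-7; an ethyl group at C-4.
Prefixes are listed alphabetically: bromo, ethyl.
Assembling the pieces gives 7-bromo-4-ethylhept-2-yn-4-ol.

7-bromo-4-ethylhept-2-yn-4-ol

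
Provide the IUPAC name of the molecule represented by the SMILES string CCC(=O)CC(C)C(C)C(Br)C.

7-bromo-5,6-dimethyloctan-3-one

The longest chain bearing the carbonyl is 8 carbons long (octane).
The principal characteristic group is a ketone (C=O on an internal carbon), named with the suffix -one.
The numbering direction is chosen so that numbering from this end puts the carbonyl group at C-3 rather than C-6.
This places the carbonyl at C-3; a bromo group at C-7; methyl groups at C-5 and C-6.
Prefixes are listed alphabetically: bromo, methyl.
The name is 7-bromo-5,6-dimethyloctan-3-one.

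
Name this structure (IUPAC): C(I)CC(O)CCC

1-iodohexan-3-ol

Counting along the main chain through the –OH group gives 6 carbons: the parent is hexane.
The principal characteristic group is an alcohol (–OH), named with the suffix -ol.
Choose the numbering such that numbering from this end puts the hydroxyl group at C-3 rather than C-4.
This places the hydroxyl at C-3; an iodo group at C-1.
The name is 1-iodohexan-3-ol.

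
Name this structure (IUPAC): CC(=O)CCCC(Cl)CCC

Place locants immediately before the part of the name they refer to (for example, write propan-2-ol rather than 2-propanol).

The longest chain bearing the carbonyl is 9 carbons long (nonane).
The principal characteristic group is a ketone (C=O on an internal carbon), named with the suffix -one.
Number the chain so that numbering from this end puts the carbonyl group at C-2 rather than C-8.
That gives the carbonyl at C-2; a chloro group at C-6.
Putting it together: 6-chlorononan-2-one.

6-chlorononan-2-one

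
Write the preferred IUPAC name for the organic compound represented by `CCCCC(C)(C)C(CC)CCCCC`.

6-ethyl-5,5-dimethylundecane

The parent chain contains 11 carbons (undecane).
Choose the numbering such that the substituent locant set {5,5,6} is lower than {6,7,7} at the first point of difference.
This places an ethyl group at C-6; two methyl groups at C-5.
Prefixes are listed alphabetically: ethyl, methyl.
Putting it together: 6-ethyl-5,5-dimethylundecane.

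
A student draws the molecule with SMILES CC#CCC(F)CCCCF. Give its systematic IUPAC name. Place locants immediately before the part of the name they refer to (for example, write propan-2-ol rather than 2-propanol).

The longest chain bearing the multiple bond is 9 carbons long (nonane).
A C≡C triple bond in the chain gives the infix -yne-.
Number the chain so that numbering from this end puts the triple bond at C-2 rather than C-7.
This places the triple bond between C-2 and C-3; fluoro groups at C-5 and C-9.
The name is 5,9-difluoronon-2-yne.

5,9-difluoronon-2-yne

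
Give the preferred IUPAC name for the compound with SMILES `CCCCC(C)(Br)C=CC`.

Counting along the main chain through the multiple bond gives 8 carbons: the parent is octane.
A C=C double bond in the chain gives the infix -ene-.
Number the chain so that numbering from this end puts the double bond at C-2 rather than C-6.
That gives the double bond between C-2 and C-3; a bromo group at C-4; a methyl group at C-4.
Prefixes are listed alphabetically: bromo, methyl.
The name is 4-bromo-4-methyloct-2-ene.

4-bromo-4-methyloct-2-ene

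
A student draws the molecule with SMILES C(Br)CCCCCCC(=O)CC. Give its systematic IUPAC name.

The longest carbon chain that includes the carbonyl has 10 carbons, so the parent hydride is decane.
A ketone (C=O on an internal carbon) is the principal characteristic group, giving the suffix -one.
The numbering direction is chosen so that numbering from this end puts the carbonyl group at C-3 rather than C-8.
That gives the carbonyl at C-3; a bromo group at C-10.
Assembling the pieces gives 10-bromodecan-3-one.

10-bromodecan-3-one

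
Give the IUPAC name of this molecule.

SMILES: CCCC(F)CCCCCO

6-fluorononan-1-ol

The longest carbon chain that includes the –OH group has 9 carbons, so the parent hydride is nonane.
The principal characteristic group is an alcohol (–OH), named with the suffix -ol.
Number the chain so that numbering from this end puts the hydroxyl group at C-1 rather than C-9.
That gives the hydroxyl at C-1; a fluoro group at C-6.
Putting it together: 6-fluorononan-1-ol.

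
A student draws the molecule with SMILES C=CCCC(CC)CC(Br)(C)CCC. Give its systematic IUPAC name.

7-bromo-5-ethyl-7-methyldec-1-ene

Counting along the main chain through the multiple bond gives 10 carbons: the parent is decane.
There is one C=C double bond, indicated by the ending -ene.
Number the chain so that numbering from this end puts the double bond at C-1 rather than C-9.
That gives the double bond between C-1 and C-2; a bromo group at C-7; an ethyl group at C-5; a methyl group at C-7.
Prefixes are listed alphabetically: bromo, ethyl, methyl.
Assembling the pieces gives 7-bromo-5-ethyl-7-methyldec-1-ene.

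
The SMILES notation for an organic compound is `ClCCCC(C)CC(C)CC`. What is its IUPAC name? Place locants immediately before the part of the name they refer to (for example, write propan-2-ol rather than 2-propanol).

1-chloro-4,6-dimethyloctane

The longest continuous carbon chain has 8 atoms, so the parent hydride is octane.
Number the chain so that the substituent locant set {1,4,6} is lower than {3,5,8} at the first point of difference.
With this numbering: a chloro group at C-1; methyl groups at C-4 and C-6.
Prefixes are listed alphabetically: chloro, methyl.
Putting it together: 1-chloro-4,6-dimethyloctane.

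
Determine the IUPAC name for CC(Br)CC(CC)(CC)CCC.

The longest carbon chain is 7 atoms: the parent is heptane.
The numbering direction is chosen so that the substituent locant set {2,4,4} is lower than {4,4,6} at the first point of difference.
That gives a bromo group at C-2; two ethyl groups at C-4.
Prefixes are listed alphabetically: bromo, ethyl.
Assembling the pieces gives 2-bromo-4,4-diethylheptane.

2-bromo-4,4-diethylheptane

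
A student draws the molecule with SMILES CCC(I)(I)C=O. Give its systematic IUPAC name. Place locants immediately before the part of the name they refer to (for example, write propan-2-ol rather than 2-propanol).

2,2-diiodobutanal

Counting along the main chain through the –CHO group gives 4 carbons: the parent is butane.
The highest-priority functional group is an aldehyde (terminal –CHO), so the name ends in -al.
Number the chain so that the aldehyde carbon is C-1 by definition.
With this numbering: two iodo groups at C-2.
Putting it together: 2,2-diiodobutanal.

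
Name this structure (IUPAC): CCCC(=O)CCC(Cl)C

7-chlorooctan-4-one

The longest carbon chain that includes the carbonyl has 8 carbons, so the parent hydride is octane.
A ketone (C=O on an internal carbon) is the principal characteristic group, giving the suffix -one.
The numbering direction is chosen so that numbering from this end puts the carbonyl group at C-4 rather than C-5.
That gives the carbonyl at C-4; a chloro group at C-7.
Assembling the pieces gives 7-chlorooctan-4-one.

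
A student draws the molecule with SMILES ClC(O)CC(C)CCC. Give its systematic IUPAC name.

The longest chain bearing the –OH group is 6 carbons long (hexane).
The highest-priority functional group is an alcohol (–OH), so the name ends in -ol.
The numbering direction is chosen so that numbering from this end puts the hydroxyl group at C-1 rather than C-6.
This places the hydroxyl at C-1; a chloro group at C-1; a methyl group at C-3.
The substituents are ordered alphabetically, ignoring any di-/tri- multipliers.
Assembling the pieces gives 1-chloro-3-methylhexan-1-ol.

1-chloro-3-methylhexan-1-ol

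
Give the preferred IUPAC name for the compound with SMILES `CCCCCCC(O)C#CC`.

dec-2-yn-4-ol

The longest carbon chain that includes the –OH group and the multiple bond has 10 carbons, so the parent hydride is decane.
The highest-priority functional group is an alcohol (–OH), so the name ends in -ol.
There is one C≡C triple bond, indicated by the ending -yne.
Number the chain so that numbering from this end puts the hydroxyl group at C-4 rather than C-7.
With this numbering: the hydroxyl at C-4; the triple bond between C-2 and C-3.
Putting it together: dec-2-yn-4-ol.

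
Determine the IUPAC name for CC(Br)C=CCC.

2-bromohex-3-ene

Counting along the main chain through the multiple bond gives 6 carbons: the parent is hexane.
There is one C=C double bond, indicated by the ending -ene.
Number the chain so that the substituent locant set {2} is lower than {5} at the first point of difference.
That gives the double bond between C-3 and C-4; a bromo group at C-2.
Putting it together: 2-bromohex-3-ene.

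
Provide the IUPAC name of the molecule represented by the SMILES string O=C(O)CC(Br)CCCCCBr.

Counting along the main chain through the –COOH group gives 8 carbons: the parent is octane.
The principal characteristic group is a carboxylic acid (terminal –COOH), named with the suffix -oic acid.
The numbering direction is chosen so that the carboxylic acid carbon is C-1 by definition.
That gives bromo groups at C-3 and C-8.
The name is 3,8-dibromooctanoic acid.

3,8-dibromooctanoic acid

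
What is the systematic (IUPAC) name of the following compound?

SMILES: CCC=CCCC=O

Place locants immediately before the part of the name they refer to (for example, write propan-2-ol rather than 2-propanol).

The longest chain bearing the –CHO group and the multiple bond is 7 carbons long (heptane).
An aldehyde (terminal –CHO) is the principal characteristic group, giving the suffix -al.
There is one C=C double bond, indicated by the ending -ene.
The numbering direction is chosen so that the aldehyde carbon is C-1 by definition.
That gives the double bond between C-4 and C-5.
Putting it together: hept-4-enal.

hept-4-enal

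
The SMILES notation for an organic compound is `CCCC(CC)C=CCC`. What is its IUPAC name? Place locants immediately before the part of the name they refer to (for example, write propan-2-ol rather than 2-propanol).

5-ethyloct-3-ene

The longest chain bearing the multiple bond is 8 carbons long (octane).
There is one C=C double bond, indicated by the ending -ene.
The numbering direction is chosen so that numbering from this end puts the double bond at C-3 rather than C-5.
This places the double bond between C-3 and C-4; an ethyl group at C-5.
Putting it together: 5-ethyloct-3-ene.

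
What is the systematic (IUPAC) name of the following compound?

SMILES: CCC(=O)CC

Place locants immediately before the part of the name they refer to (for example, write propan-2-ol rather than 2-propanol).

pentan-3-one

Counting along the main chain through the carbonyl gives 5 carbons: the parent is pentane.
A ketone (C=O on an internal carbon) is the principal characteristic group, giving the suffix -one.
Numbering from either end gives identical locants here.
This places the carbonyl at C-3.
The name is pentan-3-one.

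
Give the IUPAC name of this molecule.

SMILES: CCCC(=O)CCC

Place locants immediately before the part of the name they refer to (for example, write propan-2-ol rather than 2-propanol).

The longest chain bearing the carbonyl is 7 carbons long (heptane).
A ketone (C=O on an internal carbon) is the principal characteristic group, giving the suffix -one.
Both numbering directions give the same locant set; either may be used.
This places the carbonyl at C-4.
Putting it together: heptan-4-one.

heptan-4-one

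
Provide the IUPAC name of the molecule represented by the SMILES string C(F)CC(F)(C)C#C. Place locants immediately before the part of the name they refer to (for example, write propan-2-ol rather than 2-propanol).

3,5-difluoro-3-methylpent-1-yne

The longest chain bearing the multiple bond is 5 carbons long (pentane).
There is one C≡C triple bond, indicated by the ending -yne.
Number the chain so that numbering from this end puts the triple bond at C-1 rather than C-4.
This places the triple bond between C-1 and C-2; fluoro groups at C-3 and C-5; a methyl group at C-3.
Prefixes are listed alphabetically: fluoro, methyl.
Putting it together: 3,5-difluoro-3-methylpent-1-yne.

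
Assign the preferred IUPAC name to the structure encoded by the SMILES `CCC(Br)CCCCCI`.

6-bromo-1-iodooctane

The longest continuous carbon chain has 8 atoms, so the parent hydride is octane.
Number the chain so that the substituent locant set {1,6} is lower than {3,8} at the first point of difference.
This places a bromo group at C-6; an iodo group at C-1.
Prefixes are listed alphabetically: bromo, iodo.
The name is 6-bromo-1-iodooctane.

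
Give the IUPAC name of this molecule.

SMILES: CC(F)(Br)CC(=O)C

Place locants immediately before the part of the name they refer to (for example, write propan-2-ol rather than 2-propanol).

The longest chain bearing the carbonyl is 5 carbons long (pentane).
The highest-priority functional group is a ketone (C=O on an internal carbon), so the name ends in -one.
The numbering direction is chosen so that numbering from this end puts the carbonyl group at C-2 rather than C-4.
That gives the carbonyl at C-2; a bromo group at C-4; a fluoro group at C-4.
Prefixes are listed alphabetically: bromo, fluoro.
Putting it together: 4-bromo-4-fluoropentan-2-one.

4-bromo-4-fluoropentan-2-one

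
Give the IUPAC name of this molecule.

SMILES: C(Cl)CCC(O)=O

Counting along the main chain through the –COOH group gives 4 carbons: the parent is butane.
A carboxylic acid (terminal –COOH) is the principal characteristic group, giving the suffix -oic acid.
Number the chain so that the carboxylic acid carbon is C-1 by definition.
This places a chloro group at C-4.
Assembling the pieces gives 4-chlorobutanoic acid.

4-chlorobutanoic acid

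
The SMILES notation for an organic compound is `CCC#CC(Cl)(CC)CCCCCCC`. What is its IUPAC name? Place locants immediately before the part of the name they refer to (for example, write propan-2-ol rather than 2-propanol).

5-chloro-5-ethyldodec-3-yne

The longest chain bearing the multiple bond is 12 carbons long (dodecane).
A C≡C triple bond in the chain gives the infix -yne-.
Choose the numbering such that numbering from this end puts the triple bond at C-3 rather than C-9.
With this numbering: the triple bond between C-3 and C-4; a chloro group at C-5; an ethyl group at C-5.
Prefixes are listed alphabetically: chloro, ethyl.
Assembling the pieces gives 5-chloro-5-ethyldodec-3-yne.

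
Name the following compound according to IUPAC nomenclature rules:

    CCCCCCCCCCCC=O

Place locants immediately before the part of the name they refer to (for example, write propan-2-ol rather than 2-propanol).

Counting along the main chain through the –CHO group gives 12 carbons: the parent is dodecane.
The highest-priority functional group is an aldehyde (terminal –CHO), so the name ends in -al.
Number the chain so that the aldehyde carbon is C-1 by definition.
Putting it together: dodecanal.

dodecanal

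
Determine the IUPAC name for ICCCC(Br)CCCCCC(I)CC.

4-bromo-1,10-diiodododecane

The longest carbon chain is 12 atoms: the parent is dodecane.
The numbering direction is chosen so that the substituent locant set {1,4,10} is lower than {3,9,12} at the first point of difference.
This places a bromo group at C-4; iodo groups at C-1 and C-10.
Prefixes are listed alphabetically: bromo, iodo.
The name is 4-bromo-1,10-diiodododecane.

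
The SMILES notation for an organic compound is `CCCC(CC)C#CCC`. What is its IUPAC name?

The longest chain bearing the multiple bond is 8 carbons long (octane).
A C≡C triple bond in the chain gives the infix -yne-.
The numbering direction is chosen so that numbering from this end puts the triple bond at C-3 rather than C-5.
This places the triple bond between C-3 and C-4; an ethyl group at C-5.
The name is 5-ethyloct-3-yne.

5-ethyloct-3-yne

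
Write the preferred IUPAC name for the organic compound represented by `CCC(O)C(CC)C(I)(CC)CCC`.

4,5-diethyl-5-iodooctan-3-ol

The longest carbon chain that includes the –OH group has 8 carbons, so the parent hydride is octane.
An alcohol (–OH) is the principal characteristic group, giving the suffix -ol.
Choose the numbering such that numbering from this end puts the hydroxyl group at C-3 rather than C-6.
That gives the hydroxyl at C-3; ethyl groups at C-4 and C-5; an iodo group at C-5.
Prefixes are listed alphabetically: ethyl, iodo.
The name is 4,5-diethyl-5-iodooctan-3-ol.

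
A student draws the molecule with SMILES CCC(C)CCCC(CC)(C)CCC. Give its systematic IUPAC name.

7-ethyl-3,7-dimethyldecane

The parent chain contains 10 carbons (decane).
Number the chain so that the substituent locant set {3,7,7} is lower than {4,4,8} at the first point of difference.
This places an ethyl group at C-7; methyl groups at C-3 and C-7.
The substituents are ordered alphabetically, ignoring any di-/tri- multipliers.
Putting it together: 7-ethyl-3,7-dimethyldecane.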